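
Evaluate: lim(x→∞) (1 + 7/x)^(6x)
This is an exponential indeterminate form.

For exponential indeterminate forms, take the natural log:
  Let L = lim(x→∞) (1 + 7/x)^(6x)
  Then ln(L) = lim(x→∞) [exponent × ln(base)]
  Evaluate using L'Hôpital or standard limits, then exponentiate.
  L = e^(42)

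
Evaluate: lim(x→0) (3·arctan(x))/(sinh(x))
This is a 0/0 indeterminate form.

Apply L'Hôpital's rule: differentiate numerator and denominator separately.
  f(x) = 3·atan(x)   ⇒   f'(x) = 3/(x^2 + 1)
  g(x) = sinh(x)   ⇒   g'(x) = cosh(x)
  lim(x→0) f'(x)/g'(x) = lim(x→0) (3/(x^2 + 1))/(cosh(x))
  = 3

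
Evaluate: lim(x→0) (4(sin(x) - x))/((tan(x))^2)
This is a 0/0 indeterminate form.

Apply L'Hôpital's rule: differentiate numerator and denominator separately.
  f(x) = -4·x + 4·sin(x)   ⇒   f'(x) = 4·cos(x) - 4
  g(x) = tan(x)^2   ⇒   g'(x) = (2·tan(x)^2 + 2)·tan(x)
  lim(x→0) f'(x)/g'(x) = lim(x→0) (4·cos(x) - 4)/((2·tan(x)^2 + 2)·tan(x))
  = 0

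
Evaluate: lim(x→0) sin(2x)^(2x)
This is an exponential indeterminate form.

For exponential indeterminate forms, take the natural log:
  Let L = lim(x→0) sin(2x)^(2x)
  Then ln(L) = lim(x→0) [exponent × ln(base)]
  Evaluate using L'Hôpital or standard limits, then exponentiate.
  L = 1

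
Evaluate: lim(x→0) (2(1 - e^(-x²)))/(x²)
This is a 0/0 indeterminate form.

Apply L'Hôpital's rule: differentiate numerator and denominator separately.
  f(x) = 2 - 2·e^(-x^2)   ⇒   f'(x) = 4·x·e^(-x^2)
  g(x) = x^2   ⇒   g'(x) = 2·x
  lim(x→0) f'(x)/g'(x) = lim(x→0) (4·x·e^(-x^2))/(2·x)
  = 2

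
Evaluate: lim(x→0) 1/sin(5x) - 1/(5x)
This is an ∞-∞ indeterminate form.

Combine fractions or rationalize to convert ∞-∞ to 0/0 form:
  lim(x→0) 1/sin(5x) - 1/(5x) = 0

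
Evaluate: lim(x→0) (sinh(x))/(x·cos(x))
This is a 0/0 indeterminate form.

Apply L'Hôpital's rule: differentiate numerator and denominator separately.
  f(x) = sinh(x)   ⇒   f'(x) = cosh(x)
  g(x) = x·cos(x)   ⇒   g'(x) = -x·sin(x) + cos(x)
  lim(x→0) f'(x)/g'(x) = lim(x→0) (cosh(x))/(-x·sin(x) + cos(x))
  = 1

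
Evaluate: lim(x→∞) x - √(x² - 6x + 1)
This is an ∞-∞ indeterminate form.

Combine fractions or rationalize to convert ∞-∞ to 0/0 form:
  lim(x→∞) x - √(x² - 6x + 1) = 3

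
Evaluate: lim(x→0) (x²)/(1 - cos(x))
This is a 0/0 indeterminate form.

Apply L'Hôpital's rule: differentiate numerator and denominator separately.
  f(x) = x^2   ⇒   f'(x) = 2·x
  g(x) = 1 - cos(x)   ⇒   g'(x) = sin(x)
  lim(x→0) f'(x)/g'(x) = lim(x→0) (2·x)/(sin(x))
  = 2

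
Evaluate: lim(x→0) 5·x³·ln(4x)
This is a 0·∞ indeterminate form.

Rewrite 0·∞ as a quotient (0/0 or ∞/∞ form), then apply L'Hôpital's rule:
  lim(x→0) 5·x³·ln(4x) = 0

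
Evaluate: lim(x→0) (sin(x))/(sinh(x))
This is a 0/0 indeterminate form.

Apply L'Hôpital's rule: differentiate numerator and denominator separately.
  f(x) = sin(x)   ⇒   f'(x) = cos(x)
  g(x) = sinh(x)   ⇒   g'(x) = cosh(x)
  lim(x→0) f'(x)/g'(x) = lim(x→0) (cos(x))/(cosh(x))
  = 1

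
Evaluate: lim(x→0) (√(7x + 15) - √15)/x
This is a standard limit.

Factor or rationalize the expression:
  lim(x→0) (√(7x + 15) - √15)/x = 7·sqrt(15)/30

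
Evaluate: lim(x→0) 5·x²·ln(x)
This is a 0·∞ indeterminate form.

Rewrite 0·∞ as a quotient (0/0 or ∞/∞ form), then apply L'Hôpital's rule:
  lim(x→0) 5·x²·ln(x) = 0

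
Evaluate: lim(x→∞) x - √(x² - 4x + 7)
This is an ∞-∞ indeterminate form.

Combine fractions or rationalize to convert ∞-∞ to 0/0 form:
  lim(x→∞) x - √(x² - 4x + 7) = 2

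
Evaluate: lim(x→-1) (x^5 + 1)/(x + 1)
This is a standard limit.

Factor or rationalize the expression:
  lim(x→-1) (x^5 + 1)/(x + 1) = 5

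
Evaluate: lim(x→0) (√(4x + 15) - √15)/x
This is a standard limit.

Factor or rationalize the expression:
  lim(x→0) (√(4x + 15) - √15)/x = 2·sqrt(15)/15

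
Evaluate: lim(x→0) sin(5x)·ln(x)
This is a 0·∞ indeterminate form.

Rewrite 0·∞ as a quotient (0/0 or ∞/∞ form), then apply L'Hôpital's rule:
  lim(x→0) sin(5x)·ln(x) = 0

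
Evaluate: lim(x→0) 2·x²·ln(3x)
This is a 0·∞ indeterminate form.

Rewrite 0·∞ as a quotient (0/0 or ∞/∞ form), then apply L'Hôpital's rule:
  lim(x→0) 2·x²·ln(3x) = 0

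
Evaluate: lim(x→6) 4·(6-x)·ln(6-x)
This is a 0·∞ indeterminate form.

Rewrite 0·∞ as a quotient (0/0 or ∞/∞ form), then apply L'Hôpital's rule:
  lim(x→6) 4·(6-x)·ln(6-x) = 0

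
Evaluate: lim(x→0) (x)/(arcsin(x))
This is a 0/0 indeterminate form.

Apply L'Hôpital's rule: differentiate numerator and denominator separately.
  f(x) = x   ⇒   f'(x) = 1
  g(x) = asin(x)   ⇒   g'(x) = 1/sqrt(1 - x^2)
  lim(x→0) f'(x)/g'(x) = lim(x→0) (1)/(1/sqrt(1 - x^2))
  = 1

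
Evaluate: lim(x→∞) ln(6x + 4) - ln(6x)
This is an ∞-∞ indeterminate form.

Combine fractions or rationalize to convert ∞-∞ to 0/0 form:
  lim(x→∞) ln(6x + 4) - ln(6x) = 0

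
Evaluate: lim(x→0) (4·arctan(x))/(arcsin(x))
This is a 0/0 indeterminate form.

Apply L'Hôpital's rule: differentiate numerator and denominator separately.
  f(x) = 4·atan(x)   ⇒   f'(x) = 4/(x^2 + 1)
  g(x) = asin(x)   ⇒   g'(x) = 1/sqrt(1 - x^2)
  lim(x→0) f'(x)/g'(x) = lim(x→0) (4/(x^2 + 1))/(1/sqrt(1 - x^2))
  = 4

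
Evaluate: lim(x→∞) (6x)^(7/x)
This is an exponential indeterminate form.

For exponential indeterminate forms, take the natural log:
  Let L = lim(x→∞) (6x)^(7/x)
  Then ln(L) = lim(x→∞) [exponent × ln(base)]
  Evaluate using L'Hôpital or standard limits, then exponentiate.
  L = 1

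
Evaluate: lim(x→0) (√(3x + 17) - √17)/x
This is a standard limit.

Factor or rationalize the expression:
  lim(x→0) (√(3x + 17) - √17)/x = 3·sqrt(17)/34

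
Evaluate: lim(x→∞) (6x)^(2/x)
This is an exponential indeterminate form.

For exponential indeterminate forms, take the natural log:
  Let L = lim(x→∞) (6x)^(2/x)
  Then ln(L) = lim(x→∞) [exponent × ln(base)]
  Evaluate using L'Hôpital or standard limits, then exponentiate.
  L = 1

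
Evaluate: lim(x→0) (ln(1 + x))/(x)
This is a 0/0 indeterminate form.

Apply L'Hôpital's rule: differentiate numerator and denominator separately.
  f(x) = ln(x + 1)   ⇒   f'(x) = 1/(x + 1)
  g(x) = x   ⇒   g'(x) = 1
  lim(x→0) f'(x)/g'(x) = lim(x→0) (1/(x + 1))/(1)
  = 1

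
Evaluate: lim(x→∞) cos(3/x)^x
This is an exponential indeterminate form.

For exponential indeterminate forms, take the natural log:
  Let L = lim(x→∞) cos(3/x)^x
  Then ln(L) = lim(x→∞) [exponent × ln(base)]
  Evaluate using L'Hôpital or standard limits, then exponentiate.
  L = 1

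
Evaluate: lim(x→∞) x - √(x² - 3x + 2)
This is an ∞-∞ indeterminate form.

Combine fractions or rationalize to convert ∞-∞ to 0/0 form:
  lim(x→∞) x - √(x² - 3x + 2) = 3/2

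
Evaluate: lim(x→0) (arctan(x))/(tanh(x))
This is a 0/0 indeterminate form.

Apply L'Hôpital's rule: differentiate numerator and denominator separately.
  f(x) = atan(x)   ⇒   f'(x) = 1/(x^2 + 1)
  g(x) = tanh(x)   ⇒   g'(x) = 1 - tanh(x)^2
  lim(x→0) f'(x)/g'(x) = lim(x→0) (1/(x^2 + 1))/(1 - tanh(x)^2)
  = 1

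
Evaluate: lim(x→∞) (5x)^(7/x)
This is an exponential indeterminate form.

For exponential indeterminate forms, take the natural log:
  Let L = lim(x→∞) (5x)^(7/x)
  Then ln(L) = lim(x→∞) [exponent × ln(base)]
  Evaluate using L'Hôpital or standard limits, then exponentiate.
  L = 1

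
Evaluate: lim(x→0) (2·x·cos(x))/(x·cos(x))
This is a 0/0 indeterminate form.

Apply L'Hôpital's rule: differentiate numerator and denominator separately.
  f(x) = 2·x·cos(x)   ⇒   f'(x) = -2·x·sin(x) + 2·cos(x)
  g(x) = x·cos(x)   ⇒   g'(x) = -x·sin(x) + cos(x)
  lim(x→0) f'(x)/g'(x) = lim(x→0) (-2·x·sin(x) + 2·cos(x))/(-x·sin(x) + cos(x))
  = 2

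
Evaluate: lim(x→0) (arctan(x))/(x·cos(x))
This is a 0/0 indeterminate form.

Apply L'Hôpital's rule: differentiate numerator and denominator separately.
  f(x) = atan(x)   ⇒   f'(x) = 1/(x^2 + 1)
  g(x) = x·cos(x)   ⇒   g'(x) = -x·sin(x) + cos(x)
  lim(x→0) f'(x)/g'(x) = lim(x→0) (1/(x^2 + 1))/(-x·sin(x) + cos(x))
  = 1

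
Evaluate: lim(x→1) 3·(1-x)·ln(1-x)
This is a 0·∞ indeterminate form.

Rewrite 0·∞ as a quotient (0/0 or ∞/∞ form), then apply L'Hôpital's rule:
  lim(x→1) 3·(1-x)·ln(1-x) = 0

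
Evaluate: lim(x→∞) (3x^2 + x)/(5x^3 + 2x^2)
This is an ∞/∞ indeterminate form.

Apply L'Hôpital's rule: differentiate numerator and denominator separately.
  f(x) = 3·x^2 + x   ⇒   f'(x) = 6·x + 1
  g(x) = 5·x^3 + 2·x^2   ⇒   g'(x) = 15·x^2 + 4·x
  lim(x→∞) f'(x)/g'(x) = lim(x→∞) (6·x + 1)/(15·x^2 + 4·x)
  = 0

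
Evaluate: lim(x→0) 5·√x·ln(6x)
This is a 0·∞ indeterminate form.

Rewrite 0·∞ as a quotient (0/0 or ∞/∞ form), then apply L'Hôpital's rule:
  lim(x→0) 5·√x·ln(6x) = 0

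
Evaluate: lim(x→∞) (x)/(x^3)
This is an ∞/∞ indeterminate form.

Apply L'Hôpital's rule: differentiate numerator and denominator separately.
  f(x) = x   ⇒   f'(x) = 1
  g(x) = x^3   ⇒   g'(x) = 3·x^2
  lim(x→∞) f'(x)/g'(x) = lim(x→∞) (1)/(3·x^2)
  = 0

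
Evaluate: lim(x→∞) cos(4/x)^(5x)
This is an exponential indeterminate form.

For exponential indeterminate forms, take the natural log:
  Let L = lim(x→∞) cos(4/x)^(5x)
  Then ln(L) = lim(x→∞) [exponent × ln(base)]
  Evaluate using L'Hôpital or standard limits, then exponentiate.
  L = 1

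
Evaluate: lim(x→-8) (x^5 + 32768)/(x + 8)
This is a standard limit.

Factor or rationalize the expression:
  lim(x→-8) (x^5 + 32768)/(x + 8) = 20480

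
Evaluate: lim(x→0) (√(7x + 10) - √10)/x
This is a standard limit.

Factor or rationalize the expression:
  lim(x→0) (√(7x + 10) - √10)/x = 7·sqrt(10)/20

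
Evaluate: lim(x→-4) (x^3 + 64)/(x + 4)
This is a standard limit.

Factor or rationalize the expression:
  lim(x→-4) (x^3 + 64)/(x + 4) = 48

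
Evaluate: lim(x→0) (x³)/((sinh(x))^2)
This is a 0/0 indeterminate form.

Apply L'Hôpital's rule: differentiate numerator and denominator separately.
  f(x) = x^3   ⇒   f'(x) = 3·x^2
  g(x) = sinh(x)^2   ⇒   g'(x) = 2·sinh(x)·cosh(x)
  lim(x→0) f'(x)/g'(x) = lim(x→0) (3·x^2)/(2·sinh(x)·cosh(x))
  = 0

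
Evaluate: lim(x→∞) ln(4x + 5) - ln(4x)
This is an ∞-∞ indeterminate form.

Combine fractions or rationalize to convert ∞-∞ to 0/0 form:
  lim(x→∞) ln(4x + 5) - ln(4x) = 0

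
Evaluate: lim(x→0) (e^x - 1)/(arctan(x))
This is a 0/0 indeterminate form.

Apply L'Hôpital's rule: differentiate numerator and denominator separately.
  f(x) = e^(x) - 1   ⇒   f'(x) = e^(x)
  g(x) = atan(x)   ⇒   g'(x) = 1/(x^2 + 1)
  lim(x→0) f'(x)/g'(x) = lim(x→0) (e^(x))/(1/(x^2 + 1))
  = 1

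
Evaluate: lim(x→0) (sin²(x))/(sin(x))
This is a 0/0 indeterminate form.

Apply L'Hôpital's rule: differentiate numerator and denominator separately.
  f(x) = sin(x)^2   ⇒   f'(x) = 2·sin(x)·cos(x)
  g(x) = sin(x)   ⇒   g'(x) = cos(x)
  lim(x→0) f'(x)/g'(x) = lim(x→0) (2·sin(x)·cos(x))/(cos(x))
  = 0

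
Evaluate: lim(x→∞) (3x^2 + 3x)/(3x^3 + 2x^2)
This is an ∞/∞ indeterminate form.

Apply L'Hôpital's rule: differentiate numerator and denominator separately.
  f(x) = 3·x^2 + 3·x   ⇒   f'(x) = 6·x + 3
  g(x) = 3·x^3 + 2·x^2   ⇒   g'(x) = 9·x^2 + 4·x
  lim(x→∞) f'(x)/g'(x) = lim(x→∞) (6·x + 3)/(9·x^2 + 4·x)
  = 0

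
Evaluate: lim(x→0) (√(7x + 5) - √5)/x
This is a standard limit.

Factor or rationalize the expression:
  lim(x→0) (√(7x + 5) - √5)/x = 7·sqrt(5)/10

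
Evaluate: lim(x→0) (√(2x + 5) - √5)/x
This is a standard limit.

Factor or rationalize the expression:
  lim(x→0) (√(2x + 5) - √5)/x = sqrt(5)/5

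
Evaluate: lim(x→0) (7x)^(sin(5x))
This is an exponential indeterminate form.

For exponential indeterminate forms, take the natural log:
  Let L = lim(x→0) (7x)^(sin(5x))
  Then ln(L) = lim(x→0) [exponent × ln(base)]
  Evaluate using L'Hôpital or standard limits, then exponentiate.
  L = 1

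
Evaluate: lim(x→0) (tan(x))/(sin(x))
This is a 0/0 indeterminate form.

Apply L'Hôpital's rule: differentiate numerator and denominator separately.
  f(x) = tan(x)   ⇒   f'(x) = tan(x)^2 + 1
  g(x) = sin(x)   ⇒   g'(x) = cos(x)
  lim(x→0) f'(x)/g'(x) = lim(x→0) (tan(x)^2 + 1)/(cos(x))
  = 1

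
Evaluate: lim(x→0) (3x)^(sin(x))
This is an exponential indeterminate form.

For exponential indeterminate forms, take the natural log:
  Let L = lim(x→0) (3x)^(sin(x))
  Then ln(L) = lim(x→0) [exponent × ln(base)]
  Evaluate using L'Hôpital or standard limits, then exponentiate.
  L = 1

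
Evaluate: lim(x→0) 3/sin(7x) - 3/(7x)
This is an ∞-∞ indeterminate form.

Combine fractions or rationalize to convert ∞-∞ to 0/0 form:
  lim(x→0) 3/sin(7x) - 3/(7x) = 0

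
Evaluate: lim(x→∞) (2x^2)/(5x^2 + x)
This is an ∞/∞ indeterminate form.

Apply L'Hôpital's rule: differentiate numerator and denominator separately.
  f(x) = 2·x^2   ⇒   f'(x) = 4·x
  g(x) = 5·x^2 + x   ⇒   g'(x) = 10·x + 1
  lim(x→∞) f'(x)/g'(x) = lim(x→∞) (4·x)/(10·x + 1)
  = 2/5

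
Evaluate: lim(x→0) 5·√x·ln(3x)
This is a 0·∞ indeterminate form.

Rewrite 0·∞ as a quotient (0/0 or ∞/∞ form), then apply L'Hôpital's rule:
  lim(x→0) 5·√x·ln(3x) = 0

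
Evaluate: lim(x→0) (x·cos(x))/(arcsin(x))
This is a 0/0 indeterminate form.

Apply L'Hôpital's rule: differentiate numerator and denominator separately.
  f(x) = x·cos(x)   ⇒   f'(x) = -x·sin(x) + cos(x)
  g(x) = asin(x)   ⇒   g'(x) = 1/sqrt(1 - x^2)
  lim(x→0) f'(x)/g'(x) = lim(x→0) (-x·sin(x) + cos(x))/(1/sqrt(1 - x^2))
  = 1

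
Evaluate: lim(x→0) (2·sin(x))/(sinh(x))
This is a 0/0 indeterminate form.

Apply L'Hôpital's rule: differentiate numerator and denominator separately.
  f(x) = 2·sin(x)   ⇒   f'(x) = 2·cos(x)
  g(x) = sinh(x)   ⇒   g'(x) = cosh(x)
  lim(x→0) f'(x)/g'(x) = lim(x→0) (2·cos(x))/(cosh(x))
  = 2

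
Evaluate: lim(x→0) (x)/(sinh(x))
This is a 0/0 indeterminate form.

Apply L'Hôpital's rule: differentiate numerator and denominator separately.
  f(x) = x   ⇒   f'(x) = 1
  g(x) = sinh(x)   ⇒   g'(x) = cosh(x)
  lim(x→0) f'(x)/g'(x) = lim(x→0) (1)/(cosh(x))
  = 1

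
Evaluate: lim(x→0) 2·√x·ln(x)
This is a 0·∞ indeterminate form.

Rewrite 0·∞ as a quotient (0/0 or ∞/∞ form), then apply L'Hôpital's rule:
  lim(x→0) 2·√x·ln(x) = 0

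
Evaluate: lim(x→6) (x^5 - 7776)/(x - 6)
This is a standard limit.

Factor or rationalize the expression:
  lim(x→6) (x^5 - 7776)/(x - 6) = 6480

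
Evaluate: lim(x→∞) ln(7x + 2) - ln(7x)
This is an ∞-∞ indeterminate form.

Combine fractions or rationalize to convert ∞-∞ to 0/0 form:
  lim(x→∞) ln(7x + 2) - ln(7x) = 0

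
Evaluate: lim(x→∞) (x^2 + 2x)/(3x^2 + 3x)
This is an ∞/∞ indeterminate form.

Apply L'Hôpital's rule: differentiate numerator and denominator separately.
  f(x) = x^2 + 2·x   ⇒   f'(x) = 2·x + 2
  g(x) = 3·x^2 + 3·x   ⇒   g'(x) = 6·x + 3
  lim(x→∞) f'(x)/g'(x) = lim(x→∞) (2·x + 2)/(6·x + 3)
  = 1/3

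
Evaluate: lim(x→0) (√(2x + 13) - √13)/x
This is a standard limit.

Factor or rationalize the expression:
  lim(x→0) (√(2x + 13) - √13)/x = sqrt(13)/13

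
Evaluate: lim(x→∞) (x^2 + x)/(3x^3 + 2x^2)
This is an ∞/∞ indeterminate form.

Apply L'Hôpital's rule: differentiate numerator and denominator separately.
  f(x) = x^2 + x   ⇒   f'(x) = 2·x + 1
  g(x) = 3·x^3 + 2·x^2   ⇒   g'(x) = 9·x^2 + 4·x
  lim(x→∞) f'(x)/g'(x) = lim(x→∞) (2·x + 1)/(9·x^2 + 4·x)
  = 0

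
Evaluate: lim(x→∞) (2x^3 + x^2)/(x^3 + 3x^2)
This is an ∞/∞ indeterminate form.

Apply L'Hôpital's rule: differentiate numerator and denominator separately.
  f(x) = 2·x^3 + x^2   ⇒   f'(x) = 6·x^2 + 2·x
  g(x) = x^3 + 3·x^2   ⇒   g'(x) = 3·x^2 + 6·x
  lim(x→∞) f'(x)/g'(x) = lim(x→∞) (6·x^2 + 2·x)/(3·x^2 + 6·x)
  = 2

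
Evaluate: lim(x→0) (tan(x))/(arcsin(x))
This is a 0/0 indeterminate form.

Apply L'Hôpital's rule: differentiate numerator and denominator separately.
  f(x) = tan(x)   ⇒   f'(x) = tan(x)^2 + 1
  g(x) = asin(x)   ⇒   g'(x) = 1/sqrt(1 - x^2)
  lim(x→0) f'(x)/g'(x) = lim(x→0) (tan(x)^2 + 1)/(1/sqrt(1 - x^2))
  = 1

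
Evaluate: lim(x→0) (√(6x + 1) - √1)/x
This is a standard limit.

Factor or rationalize the expression:
  lim(x→0) (√(6x + 1) - √1)/x = 3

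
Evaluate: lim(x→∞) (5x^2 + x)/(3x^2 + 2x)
This is an ∞/∞ indeterminate form.

Apply L'Hôpital's rule: differentiate numerator and denominator separately.
  f(x) = 5·x^2 + x   ⇒   f'(x) = 10·x + 1
  g(x) = 3·x^2 + 2·x   ⇒   g'(x) = 6·x + 2
  lim(x→∞) f'(x)/g'(x) = lim(x→∞) (10·x + 1)/(6·x + 2)
  = 5/3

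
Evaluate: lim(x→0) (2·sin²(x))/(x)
This is a 0/0 indeterminate form.

Apply L'Hôpital's rule: differentiate numerator and denominator separately.
  f(x) = 2·sin(x)^2   ⇒   f'(x) = 4·sin(x)·cos(x)
  g(x) = x   ⇒   g'(x) = 1
  lim(x→0) f'(x)/g'(x) = lim(x→0) (4·sin(x)·cos(x))/(1)
  = 0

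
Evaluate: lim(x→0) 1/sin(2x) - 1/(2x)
This is an ∞-∞ indeterminate form.

Combine fractions or rationalize to convert ∞-∞ to 0/0 form:
  lim(x→0) 1/sin(2x) - 1/(2x) = 0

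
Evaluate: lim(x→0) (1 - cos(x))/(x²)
This is a 0/0 indeterminate form.

Apply L'Hôpital's rule: differentiate numerator and denominator separately.
  f(x) = 1 - cos(x)   ⇒   f'(x) = sin(x)
  g(x) = x^2   ⇒   g'(x) = 2·x
  lim(x→0) f'(x)/g'(x) = lim(x→0) (sin(x))/(2·x)
  = 1/2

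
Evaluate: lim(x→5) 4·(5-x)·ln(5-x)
This is a 0·∞ indeterminate form.

Rewrite 0·∞ as a quotient (0/0 or ∞/∞ form), then apply L'Hôpital's rule:
  lim(x→5) 4·(5-x)·ln(5-x) = 0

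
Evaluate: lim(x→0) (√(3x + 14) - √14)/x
This is a standard limit.

Factor or rationalize the expression:
  lim(x→0) (√(3x + 14) - √14)/x = 3·sqrt(14)/28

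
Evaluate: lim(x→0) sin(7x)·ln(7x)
This is a 0·∞ indeterminate form.

Rewrite 0·∞ as a quotient (0/0 or ∞/∞ form), then apply L'Hôpital's rule:
  lim(x→0) sin(7x)·ln(7x) = 0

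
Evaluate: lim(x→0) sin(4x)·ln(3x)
This is a 0·∞ indeterminate form.

Rewrite 0·∞ as a quotient (0/0 or ∞/∞ form), then apply L'Hôpital's rule:
  lim(x→0) sin(4x)·ln(3x) = 0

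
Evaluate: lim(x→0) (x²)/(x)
This is a 0/0 indeterminate form.

Apply L'Hôpital's rule: differentiate numerator and denominator separately.
  f(x) = x^2   ⇒   f'(x) = 2·x
  g(x) = x   ⇒   g'(x) = 1
  lim(x→0) f'(x)/g'(x) = lim(x→0) (2·x)/(1)
  = 0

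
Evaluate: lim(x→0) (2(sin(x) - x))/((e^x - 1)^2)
This is a 0/0 indeterminate form.

Apply L'Hôpital's rule: differentiate numerator and denominator separately.
  f(x) = -2·x + 2·sin(x)   ⇒   f'(x) = 2·cos(x) - 2
  g(x) = (e^(x) - 1)^2   ⇒   g'(x) = 2·(e^(x) - 1)·e^(x)
  lim(x→0) f'(x)/g'(x) = lim(x→0) (2·cos(x) - 2)/(2·(e^(x) - 1)·e^(x))
  = 0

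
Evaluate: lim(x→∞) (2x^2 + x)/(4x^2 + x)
This is an ∞/∞ indeterminate form.

Apply L'Hôpital's rule: differentiate numerator and denominator separately.
  f(x) = 2·x^2 + x   ⇒   f'(x) = 4·x + 1
  g(x) = 4·x^2 + x   ⇒   g'(x) = 8·x + 1
  lim(x→∞) f'(x)/g'(x) = lim(x→∞) (4·x + 1)/(8·x + 1)
  = 1/2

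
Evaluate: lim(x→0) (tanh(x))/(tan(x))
This is a 0/0 indeterminate form.

Apply L'Hôpital's rule: differentiate numerator and denominator separately.
  f(x) = tanh(x)   ⇒   f'(x) = 1 - tanh(x)^2
  g(x) = tan(x)   ⇒   g'(x) = tan(x)^2 + 1
  lim(x→0) f'(x)/g'(x) = lim(x→0) (1 - tanh(x)^2)/(tan(x)^2 + 1)
  = 1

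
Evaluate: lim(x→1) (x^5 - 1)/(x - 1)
This is a standard limit.

Factor or rationalize the expression:
  lim(x→1) (x^5 - 1)/(x - 1) = 5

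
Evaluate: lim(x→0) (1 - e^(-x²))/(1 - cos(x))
This is a 0/0 indeterminate form.

Apply L'Hôpital's rule: differentiate numerator and denominator separately.
  f(x) = 1 - e^(-x^2)   ⇒   f'(x) = 2·x·e^(-x^2)
  g(x) = 1 - cos(x)   ⇒   g'(x) = sin(x)
  lim(x→0) f'(x)/g'(x) = lim(x→0) (2·x·e^(-x^2))/(sin(x))
  = 2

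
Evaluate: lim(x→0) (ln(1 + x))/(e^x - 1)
This is a 0/0 indeterminate form.

Apply L'Hôpital's rule: differentiate numerator and denominator separately.
  f(x) = ln(x + 1)   ⇒   f'(x) = 1/(x + 1)
  g(x) = e^(x) - 1   ⇒   g'(x) = e^(x)
  lim(x→0) f'(x)/g'(x) = lim(x→0) (1/(x + 1))/(e^(x))
  = 1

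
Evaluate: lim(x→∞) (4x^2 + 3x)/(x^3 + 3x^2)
This is an ∞/∞ indeterminate form.

Apply L'Hôpital's rule: differentiate numerator and denominator separately.
  f(x) = 4·x^2 + 3·x   ⇒   f'(x) = 8·x + 3
  g(x) = x^3 + 3·x^2   ⇒   g'(x) = 3·x^2 + 6·x
  lim(x→∞) f'(x)/g'(x) = lim(x→∞) (8·x + 3)/(3·x^2 + 6·x)
  = 0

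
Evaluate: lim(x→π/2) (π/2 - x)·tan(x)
This is a 0·∞ indeterminate form.

Rewrite 0·∞ as a quotient (0/0 or ∞/∞ form), then apply L'Hôpital's rule:
  lim(x→π/2) (π/2 - x)·tan(x) = 1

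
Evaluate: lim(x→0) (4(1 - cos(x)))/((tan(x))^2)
This is a 0/0 indeterminate form.

Apply L'Hôpital's rule: differentiate numerator and denominator separately.
  f(x) = 4 - 4·cos(x)   ⇒   f'(x) = 4·sin(x)
  g(x) = tan(x)^2   ⇒   g'(x) = (2·tan(x)^2 + 2)·tan(x)
  lim(x→0) f'(x)/g'(x) = lim(x→0) (4·sin(x))/((2·tan(x)^2 + 2)·tan(x))
  = 2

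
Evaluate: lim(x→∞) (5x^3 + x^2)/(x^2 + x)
This is an ∞/∞ indeterminate form.

Apply L'Hôpital's rule: differentiate numerator and denominator separately.
  f(x) = 5·x^3 + x^2   ⇒   f'(x) = 15·x^2 + 2·x
  g(x) = x^2 + x   ⇒   g'(x) = 2·x + 1
  lim(x→∞) f'(x)/g'(x) = lim(x→∞) (15·x^2 + 2·x)/(2·x + 1)
  = ∞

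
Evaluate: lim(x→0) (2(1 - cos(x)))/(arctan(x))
This is a 0/0 indeterminate form.

Apply L'Hôpital's rule: differentiate numerator and denominator separately.
  f(x) = 2 - 2·cos(x)   ⇒   f'(x) = 2·sin(x)
  g(x) = atan(x)   ⇒   g'(x) = 1/(x^2 + 1)
  lim(x→0) f'(x)/g'(x) = lim(x→0) (2·sin(x))/(1/(x^2 + 1))
  = 0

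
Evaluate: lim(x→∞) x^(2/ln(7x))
This is an exponential indeterminate form.

For exponential indeterminate forms, take the natural log:
  Let L = lim(x→∞) x^(2/ln(7x))
  Then ln(L) = lim(x→∞) [exponent × ln(base)]
  Evaluate using L'Hôpital or standard limits, then exponentiate.
  L = e²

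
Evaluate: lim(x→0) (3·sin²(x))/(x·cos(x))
This is a 0/0 indeterminate form.

Apply L'Hôpital's rule: differentiate numerator and denominator separately.
  f(x) = 3·sin(x)^2   ⇒   f'(x) = 6·sin(x)·cos(x)
  g(x) = x·cos(x)   ⇒   g'(x) = -x·sin(x) + cos(x)
  lim(x→0) f'(x)/g'(x) = lim(x→0) (6·sin(x)·cos(x))/(-x·sin(x) + cos(x))
  = 0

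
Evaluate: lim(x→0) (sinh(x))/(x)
This is a 0/0 indeterminate form.

Apply L'Hôpital's rule: differentiate numerator and denominator separately.
  f(x) = sinh(x)   ⇒   f'(x) = cosh(x)
  g(x) = x   ⇒   g'(x) = 1
  lim(x→0) f'(x)/g'(x) = lim(x→0) (cosh(x))/(1)
  = 1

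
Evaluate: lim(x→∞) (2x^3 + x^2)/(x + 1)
This is an ∞/∞ indeterminate form.

Apply L'Hôpital's rule: differentiate numerator and denominator separately.
  f(x) = 2·x^3 + x^2   ⇒   f'(x) = 6·x^2 + 2·x
  g(x) = x + 1   ⇒   g'(x) = 1
  lim(x→∞) f'(x)/g'(x) = lim(x→∞) (6·x^2 + 2·x)/(1)
  = ∞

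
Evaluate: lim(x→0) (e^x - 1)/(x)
This is a 0/0 indeterminate form.

Apply L'Hôpital's rule: differentiate numerator and denominator separately.
  f(x) = e^(x) - 1   ⇒   f'(x) = e^(x)
  g(x) = x   ⇒   g'(x) = 1
  lim(x→0) f'(x)/g'(x) = lim(x→0) (e^(x))/(1)
  = 1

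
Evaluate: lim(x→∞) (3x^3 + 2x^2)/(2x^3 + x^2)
This is an ∞/∞ indeterminate form.

Apply L'Hôpital's rule: differentiate numerator and denominator separately.
  f(x) = 3·x^3 + 2·x^2   ⇒   f'(x) = 9·x^2 + 4·x
  g(x) = 2·x^3 + x^2   ⇒   g'(x) = 6·x^2 + 2·x
  lim(x→∞) f'(x)/g'(x) = lim(x→∞) (9·x^2 + 4·x)/(6·x^2 + 2·x)
  = 3/2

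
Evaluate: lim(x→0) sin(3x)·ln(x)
This is a 0·∞ indeterminate form.

Rewrite 0·∞ as a quotient (0/0 or ∞/∞ form), then apply L'Hôpital's rule:
  lim(x→0) sin(3x)·ln(x) = 0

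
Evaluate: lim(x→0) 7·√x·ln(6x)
This is a 0·∞ indeterminate form.

Rewrite 0·∞ as a quotient (0/0 or ∞/∞ form), then apply L'Hôpital's rule:
  lim(x→0) 7·√x·ln(6x) = 0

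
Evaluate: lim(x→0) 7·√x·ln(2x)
This is a 0·∞ indeterminate form.

Rewrite 0·∞ as a quotient (0/0 or ∞/∞ form), then apply L'Hôpital's rule:
  lim(x→0) 7·√x·ln(2x) = 0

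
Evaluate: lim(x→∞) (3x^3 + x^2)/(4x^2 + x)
This is an ∞/∞ indeterminate form.

Apply L'Hôpital's rule: differentiate numerator and denominator separately.
  f(x) = 3·x^3 + x^2   ⇒   f'(x) = 9·x^2 + 2·x
  g(x) = 4·x^2 + x   ⇒   g'(x) = 8·x + 1
  lim(x→∞) f'(x)/g'(x) = lim(x→∞) (9·x^2 + 2·x)/(8·x + 1)
  = ∞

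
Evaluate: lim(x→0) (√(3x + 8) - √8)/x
This is a standard limit.

Factor or rationalize the expression:
  lim(x→0) (√(3x + 8) - √8)/x = 3·sqrt(2)/8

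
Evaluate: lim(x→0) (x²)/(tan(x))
This is a 0/0 indeterminate form.

Apply L'Hôpital's rule: differentiate numerator and denominator separately.
  f(x) = x^2   ⇒   f'(x) = 2·x
  g(x) = tan(x)   ⇒   g'(x) = tan(x)^2 + 1
  lim(x→0) f'(x)/g'(x) = lim(x→0) (2·x)/(tan(x)^2 + 1)
  = 0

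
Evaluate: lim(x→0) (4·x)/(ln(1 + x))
This is a 0/0 indeterminate form.

Apply L'Hôpital's rule: differentiate numerator and denominator separately.
  f(x) = 4·x   ⇒   f'(x) = 4
  g(x) = ln(x + 1)   ⇒   g'(x) = 1/(x + 1)
  lim(x→0) f'(x)/g'(x) = lim(x→0) (4)/(1/(x + 1))
  = 4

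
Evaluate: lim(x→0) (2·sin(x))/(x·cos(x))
This is a 0/0 indeterminate form.

Apply L'Hôpital's rule: differentiate numerator and denominator separately.
  f(x) = 2·sin(x)   ⇒   f'(x) = 2·cos(x)
  g(x) = x·cos(x)   ⇒   g'(x) = -x·sin(x) + cos(x)
  lim(x→0) f'(x)/g'(x) = lim(x→0) (2·cos(x))/(-x·sin(x) + cos(x))
  = 2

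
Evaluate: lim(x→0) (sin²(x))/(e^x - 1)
This is a 0/0 indeterminate form.

Apply L'Hôpital's rule: differentiate numerator and denominator separately.
  f(x) = sin(x)^2   ⇒   f'(x) = 2·sin(x)·cos(x)
  g(x) = e^(x) - 1   ⇒   g'(x) = e^(x)
  lim(x→0) f'(x)/g'(x) = lim(x→0) (2·sin(x)·cos(x))/(e^(x))
  = 0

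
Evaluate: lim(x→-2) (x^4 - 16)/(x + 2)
This is a standard limit.

Factor or rationalize the expression:
  lim(x→-2) (x^4 - 16)/(x + 2) = -32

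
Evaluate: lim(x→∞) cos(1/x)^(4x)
This is an exponential indeterminate form.

For exponential indeterminate forms, take the natural log:
  Let L = lim(x→∞) cos(1/x)^(4x)
  Then ln(L) = lim(x→∞) [exponent × ln(base)]
  Evaluate using L'Hôpital or standard limits, then exponentiate.
  L = 1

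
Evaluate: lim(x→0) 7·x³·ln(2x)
This is a 0·∞ indeterminate form.

Rewrite 0·∞ as a quotient (0/0 or ∞/∞ form), then apply L'Hôpital's rule:
  lim(x→0) 7·x³·ln(2x) = 0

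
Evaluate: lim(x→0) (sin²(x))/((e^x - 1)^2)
This is a 0/0 indeterminate form.

Apply L'Hôpital's rule: differentiate numerator and denominator separately.
  f(x) = sin(x)^2   ⇒   f'(x) = 2·sin(x)·cos(x)
  g(x) = (e^(x) - 1)^2   ⇒   g'(x) = 2·(e^(x) - 1)·e^(x)
  lim(x→0) f'(x)/g'(x) = lim(x→0) (2·sin(x)·cos(x))/(2·(e^(x) - 1)·e^(x))
  = 1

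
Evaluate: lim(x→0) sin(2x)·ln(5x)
This is a 0·∞ indeterminate form.

Rewrite 0·∞ as a quotient (0/0 or ∞/∞ form), then apply L'Hôpital's rule:
  lim(x→0) sin(2x)·ln(5x) = 0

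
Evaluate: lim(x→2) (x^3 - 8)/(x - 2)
This is a standard limit.

Factor or rationalize the expression:
  lim(x→2) (x^3 - 8)/(x - 2) = 12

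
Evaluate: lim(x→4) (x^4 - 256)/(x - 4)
This is a standard limit.

Factor or rationalize the expression:
  lim(x→4) (x^4 - 256)/(x - 4) = 256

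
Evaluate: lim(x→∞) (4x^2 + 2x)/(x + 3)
This is an ∞/∞ indeterminate form.

Apply L'Hôpital's rule: differentiate numerator and denominator separately.
  f(x) = 4·x^2 + 2·x   ⇒   f'(x) = 8·x + 2
  g(x) = x + 3   ⇒   g'(x) = 1
  lim(x→∞) f'(x)/g'(x) = lim(x→∞) (8·x + 2)/(1)
  = ∞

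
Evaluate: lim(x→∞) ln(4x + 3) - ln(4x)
This is an ∞-∞ indeterminate form.

Combine fractions or rationalize to convert ∞-∞ to 0/0 form:
  lim(x→∞) ln(4x + 3) - ln(4x) = 0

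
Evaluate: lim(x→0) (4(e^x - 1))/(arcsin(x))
This is a 0/0 indeterminate form.

Apply L'Hôpital's rule: differentiate numerator and denominator separately.
  f(x) = 4·e^(x) - 4   ⇒   f'(x) = 4·e^(x)
  g(x) = asin(x)   ⇒   g'(x) = 1/sqrt(1 - x^2)
  lim(x→0) f'(x)/g'(x) = lim(x→0) (4·e^(x))/(1/sqrt(1 - x^2))
  = 4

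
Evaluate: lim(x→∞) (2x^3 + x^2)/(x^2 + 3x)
This is an ∞/∞ indeterminate form.

Apply L'Hôpital's rule: differentiate numerator and denominator separately.
  f(x) = 2·x^3 + x^2   ⇒   f'(x) = 6·x^2 + 2·x
  g(x) = x^2 + 3·x   ⇒   g'(x) = 2·x + 3
  lim(x→∞) f'(x)/g'(x) = lim(x→∞) (6·x^2 + 2·x)/(2·x + 3)
  = ∞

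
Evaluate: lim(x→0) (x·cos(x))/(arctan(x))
This is a 0/0 indeterminate form.

Apply L'Hôpital's rule: differentiate numerator and denominator separately.
  f(x) = x·cos(x)   ⇒   f'(x) = -x·sin(x) + cos(x)
  g(x) = atan(x)   ⇒   g'(x) = 1/(x^2 + 1)
  lim(x→0) f'(x)/g'(x) = lim(x→0) (-x·sin(x) + cos(x))/(1/(x^2 + 1))
  = 1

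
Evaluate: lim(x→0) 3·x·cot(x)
This is a 0·∞ indeterminate form.

Rewrite 0·∞ as a quotient (0/0 or ∞/∞ form), then apply L'Hôpital's rule:
  lim(x→0) 3·x·cot(x) = 3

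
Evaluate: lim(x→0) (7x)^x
This is an exponential indeterminate form.

For exponential indeterminate forms, take the natural log:
  Let L = lim(x→0) (7x)^x
  Then ln(L) = lim(x→0) [exponent × ln(base)]
  Evaluate using L'Hôpital or standard limits, then exponentiate.
  L = 1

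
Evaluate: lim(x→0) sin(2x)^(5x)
This is an exponential indeterminate form.

For exponential indeterminate forms, take the natural log:
  Let L = lim(x→0) sin(2x)^(5x)
  Then ln(L) = lim(x→0) [exponent × ln(base)]
  Evaluate using L'Hôpital or standard limits, then exponentiate.
  L = 1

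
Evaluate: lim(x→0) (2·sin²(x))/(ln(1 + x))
This is a 0/0 indeterminate form.

Apply L'Hôpital's rule: differentiate numerator and denominator separately.
  f(x) = 2·sin(x)^2   ⇒   f'(x) = 4·sin(x)·cos(x)
  g(x) = ln(x + 1)   ⇒   g'(x) = 1/(x + 1)
  lim(x→0) f'(x)/g'(x) = lim(x→0) (4·sin(x)·cos(x))/(1/(x + 1))
  = 0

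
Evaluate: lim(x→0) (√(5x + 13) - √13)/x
This is a standard limit.

Factor or rationalize the expression:
  lim(x→0) (√(5x + 13) - √13)/x = 5·sqrt(13)/26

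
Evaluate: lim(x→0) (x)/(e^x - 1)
This is a 0/0 indeterminate form.

Apply L'Hôpital's rule: differentiate numerator and denominator separately.
  f(x) = x   ⇒   f'(x) = 1
  g(x) = e^(x) - 1   ⇒   g'(x) = e^(x)
  lim(x→0) f'(x)/g'(x) = lim(x→0) (1)/(e^(x))
  = 1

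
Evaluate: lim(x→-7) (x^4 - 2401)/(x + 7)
This is a standard limit.

Factor or rationalize the expression:
  lim(x→-7) (x^4 - 2401)/(x + 7) = -1372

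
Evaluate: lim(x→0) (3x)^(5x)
This is an exponential indeterminate form.

For exponential indeterminate forms, take the natural log:
  Let L = lim(x→0) (3x)^(5x)
  Then ln(L) = lim(x→0) [exponent × ln(base)]
  Evaluate using L'Hôpital or standard limits, then exponentiate.
  L = 1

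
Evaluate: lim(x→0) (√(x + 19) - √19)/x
This is a standard limit.

Factor or rationalize the expression:
  lim(x→0) (√(x + 19) - √19)/x = sqrt(19)/38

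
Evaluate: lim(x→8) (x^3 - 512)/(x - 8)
This is a standard limit.

Factor or rationalize the expression:
  lim(x→8) (x^3 - 512)/(x - 8) = 192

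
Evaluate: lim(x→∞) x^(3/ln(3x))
This is an exponential indeterminate form.

For exponential indeterminate forms, take the natural log:
  Let L = lim(x→∞) x^(3/ln(3x))
  Then ln(L) = lim(x→∞) [exponent × ln(base)]
  Evaluate using L'Hôpital or standard limits, then exponentiate.
  L = e^(3)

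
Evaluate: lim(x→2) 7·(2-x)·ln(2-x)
This is a 0·∞ indeterminate form.

Rewrite 0·∞ as a quotient (0/0 or ∞/∞ form), then apply L'Hôpital's rule:
  lim(x→2) 7·(2-x)·ln(2-x) = 0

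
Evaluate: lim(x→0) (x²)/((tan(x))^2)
This is a 0/0 indeterminate form.

Apply L'Hôpital's rule: differentiate numerator and denominator separately.
  f(x) = x^2   ⇒   f'(x) = 2·x
  g(x) = tan(x)^2   ⇒   g'(x) = (2·tan(x)^2 + 2)·tan(x)
  lim(x→0) f'(x)/g'(x) = lim(x→0) (2·x)/((2·tan(x)^2 + 2)·tan(x))
  = 1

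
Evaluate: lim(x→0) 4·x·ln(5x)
This is a 0·∞ indeterminate form.

Rewrite 0·∞ as a quotient (0/0 or ∞/∞ form), then apply L'Hôpital's rule:
  lim(x→0) 4·x·ln(5x) = 0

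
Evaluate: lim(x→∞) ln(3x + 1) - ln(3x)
This is an ∞-∞ indeterminate form.

Combine fractions or rationalize to convert ∞-∞ to 0/0 form:
  lim(x→∞) ln(3x + 1) - ln(3x) = 0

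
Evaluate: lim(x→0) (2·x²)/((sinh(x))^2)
This is a 0/0 indeterminate form.

Apply L'Hôpital's rule: differentiate numerator and denominator separately.
  f(x) = 2·x^2   ⇒   f'(x) = 4·x
  g(x) = sinh(x)^2   ⇒   g'(x) = 2·sinh(x)·cosh(x)
  lim(x→0) f'(x)/g'(x) = lim(x→0) (4·x)/(2·sinh(x)·cosh(x))
  = 2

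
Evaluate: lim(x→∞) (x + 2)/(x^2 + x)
This is an ∞/∞ indeterminate form.

Apply L'Hôpital's rule: differentiate numerator and denominator separately.
  f(x) = x + 2   ⇒   f'(x) = 1
  g(x) = x^2 + x   ⇒   g'(x) = 2·x + 1
  lim(x→∞) f'(x)/g'(x) = lim(x→∞) (1)/(2·x + 1)
  = 0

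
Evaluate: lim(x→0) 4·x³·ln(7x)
This is a 0·∞ indeterminate form.

Rewrite 0·∞ as a quotient (0/0 or ∞/∞ form), then apply L'Hôpital's rule:
  lim(x→0) 4·x³·ln(7x) = 0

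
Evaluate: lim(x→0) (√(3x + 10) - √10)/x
This is a standard limit.

Factor or rationalize the expression:
  lim(x→0) (√(3x + 10) - √10)/x = 3·sqrt(10)/20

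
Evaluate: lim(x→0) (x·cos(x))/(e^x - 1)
This is a 0/0 indeterminate form.

Apply L'Hôpital's rule: differentiate numerator and denominator separately.
  f(x) = x·cos(x)   ⇒   f'(x) = -x·sin(x) + cos(x)
  g(x) = e^(x) - 1   ⇒   g'(x) = e^(x)
  lim(x→0) f'(x)/g'(x) = lim(x→0) (-x·sin(x) + cos(x))/(e^(x))
  = 1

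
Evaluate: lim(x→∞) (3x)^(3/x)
This is an exponential indeterminate form.

For exponential indeterminate forms, take the natural log:
  Let L = lim(x→∞) (3x)^(3/x)
  Then ln(L) = lim(x→∞) [exponent × ln(base)]
  Evaluate using L'Hôpital or standard limits, then exponentiate.
  L = 1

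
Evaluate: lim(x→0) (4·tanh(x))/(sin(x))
This is a 0/0 indeterminate form.

Apply L'Hôpital's rule: differentiate numerator and denominator separately.
  f(x) = 4·tanh(x)   ⇒   f'(x) = 4 - 4·tanh(x)^2
  g(x) = sin(x)   ⇒   g'(x) = cos(x)
  lim(x→0) f'(x)/g'(x) = lim(x→0) (4 - 4·tanh(x)^2)/(cos(x))
  = 4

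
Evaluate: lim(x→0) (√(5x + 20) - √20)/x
This is a standard limit.

Factor or rationalize the expression:
  lim(x→0) (√(5x + 20) - √20)/x = sqrt(5)/4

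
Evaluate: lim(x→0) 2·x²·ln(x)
This is a 0·∞ indeterminate form.

Rewrite 0·∞ as a quotient (0/0 or ∞/∞ form), then apply L'Hôpital's rule:
  lim(x→0) 2·x²·ln(x) = 0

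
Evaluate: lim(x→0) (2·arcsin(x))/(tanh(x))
This is a 0/0 indeterminate form.

Apply L'Hôpital's rule: differentiate numerator and denominator separately.
  f(x) = 2·asin(x)   ⇒   f'(x) = 2/sqrt(1 - x^2)
  g(x) = tanh(x)   ⇒   g'(x) = 1 - tanh(x)^2
  lim(x→0) f'(x)/g'(x) = lim(x→0) (2/sqrt(1 - x^2))/(1 - tanh(x)^2)
  = 2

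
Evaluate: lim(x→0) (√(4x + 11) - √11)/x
This is a standard limit.

Factor or rationalize the expression:
  lim(x→0) (√(4x + 11) - √11)/x = 2·sqrt(11)/11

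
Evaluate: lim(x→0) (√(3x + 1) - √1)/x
This is a standard limit.

Factor or rationalize the expression:
  lim(x→0) (√(3x + 1) - √1)/x = 3/2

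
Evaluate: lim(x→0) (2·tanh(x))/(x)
This is a 0/0 indeterminate form.

Apply L'Hôpital's rule: differentiate numerator and denominator separately.
  f(x) = 2·tanh(x)   ⇒   f'(x) = 2 - 2·tanh(x)^2
  g(x) = x   ⇒   g'(x) = 1
  lim(x→0) f'(x)/g'(x) = lim(x→0) (2 - 2·tanh(x)^2)/(1)
  = 2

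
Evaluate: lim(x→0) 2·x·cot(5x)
This is a 0·∞ indeterminate form.

Rewrite 0·∞ as a quotient (0/0 or ∞/∞ form), then apply L'Hôpital's rule:
  lim(x→0) 2·x·cot(5x) = 2/5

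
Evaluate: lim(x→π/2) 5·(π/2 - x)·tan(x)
This is a 0·∞ indeterminate form.

Rewrite 0·∞ as a quotient (0/0 or ∞/∞ form), then apply L'Hôpital's rule:
  lim(x→π/2) 5·(π/2 - x)·tan(x) = 5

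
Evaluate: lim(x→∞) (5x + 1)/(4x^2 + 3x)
This is an ∞/∞ indeterminate form.

Apply L'Hôpital's rule: differentiate numerator and denominator separately.
  f(x) = 5·x + 1   ⇒   f'(x) = 5
  g(x) = 4·x^2 + 3·x   ⇒   g'(x) = 8·x + 3
  lim(x→∞) f'(x)/g'(x) = lim(x→∞) (5)/(8·x + 3)
  = 0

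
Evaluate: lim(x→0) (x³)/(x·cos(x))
This is a 0/0 indeterminate form.

Apply L'Hôpital's rule: differentiate numerator and denominator separately.
  f(x) = x^3   ⇒   f'(x) = 3·x^2
  g(x) = x·cos(x)   ⇒   g'(x) = -x·sin(x) + cos(x)
  lim(x→0) f'(x)/g'(x) = lim(x→0) (3·x^2)/(-x·sin(x) + cos(x))
  = 0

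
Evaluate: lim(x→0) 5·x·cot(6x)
This is a 0·∞ indeterminate form.

Rewrite 0·∞ as a quotient (0/0 or ∞/∞ form), then apply L'Hôpital's rule:
  lim(x→0) 5·x·cot(6x) = 5/6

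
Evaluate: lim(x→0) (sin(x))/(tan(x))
This is a 0/0 indeterminate form.

Apply L'Hôpital's rule: differentiate numerator and denominator separately.
  f(x) = sin(x)   ⇒   f'(x) = cos(x)
  g(x) = tan(x)   ⇒   g'(x) = tan(x)^2 + 1
  lim(x→0) f'(x)/g'(x) = lim(x→0) (cos(x))/(tan(x)^2 + 1)
  = 1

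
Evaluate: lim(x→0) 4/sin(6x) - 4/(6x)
This is an ∞-∞ indeterminate form.

Combine fractions or rationalize to convert ∞-∞ to 0/0 form:
  lim(x→0) 4/sin(6x) - 4/(6x) = 0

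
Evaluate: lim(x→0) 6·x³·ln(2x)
This is a 0·∞ indeterminate form.

Rewrite 0·∞ as a quotient (0/0 or ∞/∞ form), then apply L'Hôpital's rule:
  lim(x→0) 6·x³·ln(2x) = 0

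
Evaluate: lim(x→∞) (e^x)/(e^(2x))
This is an ∞/∞ indeterminate form.

Apply L'Hôpital's rule: differentiate numerator and denominator separately.
  f(x) = e^(x)   ⇒   f'(x) = e^(x)
  g(x) = e^(2·x)   ⇒   g'(x) = 2·e^(2·x)
  lim(x→∞) f'(x)/g'(x) = lim(x→∞) (e^(x))/(2·e^(2·x))
  = 0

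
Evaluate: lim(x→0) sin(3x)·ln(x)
This is a 0·∞ indeterminate form.

Rewrite 0·∞ as a quotient (0/0 or ∞/∞ form), then apply L'Hôpital's rule:
  lim(x→0) sin(3x)·ln(x) = 0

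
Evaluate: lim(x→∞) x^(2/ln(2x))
This is an exponential indeterminate form.

For exponential indeterminate forms, take the natural log:
  Let L = lim(x→∞) x^(2/ln(2x))
  Then ln(L) = lim(x→∞) [exponent × ln(base)]
  Evaluate using L'Hôpital or standard limits, then exponentiate.
  L = e²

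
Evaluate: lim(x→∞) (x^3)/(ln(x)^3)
This is an ∞/∞ indeterminate form.

Apply L'Hôpital's rule: differentiate numerator and denominator separately.
  f(x) = x^3   ⇒   f'(x) = 3·x^2
  g(x) = ln(x)^3   ⇒   g'(x) = 3·ln(x)^2/x
  lim(x→∞) f'(x)/g'(x) = lim(x→∞) (3·x^2)/(3·ln(x)^2/x)
  = ∞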